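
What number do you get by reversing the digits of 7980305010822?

Reversing 7980305010822 gives 2280105030897.

2280105030897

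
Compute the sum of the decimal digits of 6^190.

657

6^190 = 7058908832138275137441714381256286693952479239872708826426845298355115586433310071056455419650766360631319160429065827330547002683245509727355928576
Sum of its 148 digits: 657.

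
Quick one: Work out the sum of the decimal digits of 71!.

423

71! = 850478588567862317521167644239926010288584608120796235886430763388588680378079017697280000000000000000
Sum of its 102 digits: 423.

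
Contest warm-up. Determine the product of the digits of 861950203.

8×6×1×9×5×0×2×0×3 = 0

0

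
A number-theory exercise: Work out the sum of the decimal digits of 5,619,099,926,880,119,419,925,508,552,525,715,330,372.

181

5+6+1+9+0+9+9+9+2+6+8+8+0+1+1+9+4+1+9+9+2+5+5+0+8+5+5+2+5+2+5+7+1+5+3+3+0+3+7+2 = 181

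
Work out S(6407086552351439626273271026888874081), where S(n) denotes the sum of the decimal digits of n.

164

6+4+0+7+0+8+6+5+5+2+3+5+1+4+3+9+6+2+6+2+7+3+2+7+1+0+2+6+8+8+8+8+7+4+0+8+1 = 164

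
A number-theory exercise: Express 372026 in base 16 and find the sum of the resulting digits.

372026 in base 16 is 5AD3A.
Digit sum: 5+10+13+3+10 = 41.

41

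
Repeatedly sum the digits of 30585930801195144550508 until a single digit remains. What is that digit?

3+0+5+8+5+9+3+0+8+0+1+1+9+5+1+4+4+5+5+0+5+0+8 = 89
8+9 = 17
1+7 = 8

8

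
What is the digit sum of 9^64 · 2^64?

387

9^64 · 2^64 = 217490517487340961382742893166950969620647214876916403331613367885781133978238976
Sum of its 81 digits: 387.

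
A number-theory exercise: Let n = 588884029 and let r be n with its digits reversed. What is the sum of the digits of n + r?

Reversal of 588884029 is 920488885; 588884029 + 920488885 = 1509372914.
Digit sum of 1509372914: 1+5+0+9+3+7+2+9+1+4 = 41.

41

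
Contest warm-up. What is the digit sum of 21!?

63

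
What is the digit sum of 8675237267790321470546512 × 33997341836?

146

8675237267790321470546512 × 33997341836 = 294935006901474231406499974201476032
Sum of its 36 digits: 146.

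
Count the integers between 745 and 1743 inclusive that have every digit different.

540

The integers in [745, 1743] that have every digit different: 745, 746, 748, 749, 750, 751, …, 1742, 1743.
540 qualify.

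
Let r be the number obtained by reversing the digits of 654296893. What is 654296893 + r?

Reverse of 654296893 is 398692456.
654296893 + 398692456 = 1052989349

1052989349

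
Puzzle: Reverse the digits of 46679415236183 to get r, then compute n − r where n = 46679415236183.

8516163738519

Reverse of 46679415236183 is 38163251497664.
46679415236183 − 38163251497664 = 8516163738519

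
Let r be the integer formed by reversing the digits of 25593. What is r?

Reversing 25593 gives 39552.

39552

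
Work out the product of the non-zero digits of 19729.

1134

1×9×7×2×9 = 1134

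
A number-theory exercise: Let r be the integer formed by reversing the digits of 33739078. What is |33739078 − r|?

53354655

Reverse of 33739078 is 87093733.
|33739078 − 87093733| = 53354655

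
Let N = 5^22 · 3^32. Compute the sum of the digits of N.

126

5^22 · 3^32 = 4417944404725649356842041015625
Sum of its 31 digits: 126.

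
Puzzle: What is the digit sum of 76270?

7+6+2+7+0 = 22

22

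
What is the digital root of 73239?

6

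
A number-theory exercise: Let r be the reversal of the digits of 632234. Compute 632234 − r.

Reverse of 632234 is 432236.
632234 − 432236 = 199998

199998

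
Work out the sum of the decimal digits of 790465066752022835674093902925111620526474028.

182

7+9+0+4+6+5+0+6+6+7+5+2+0+2+2+8+3+5+6+7+4+0+9+3+9+0+2+9+2+5+1+1+1+6+2+0+5+2+6+4+7+4+0+2+8 = 182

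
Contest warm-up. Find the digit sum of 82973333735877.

75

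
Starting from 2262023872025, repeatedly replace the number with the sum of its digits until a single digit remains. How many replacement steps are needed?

2

2262023872025 → 41 → 5 (2 steps)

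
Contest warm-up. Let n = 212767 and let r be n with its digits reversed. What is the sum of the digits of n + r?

50

Reversal of 212767 is 767212; 212767 + 767212 = 979979.
Digit sum of 979979: 9+7+9+9+7+9 = 50.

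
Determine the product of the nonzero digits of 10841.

1×8×4×1 = 32

32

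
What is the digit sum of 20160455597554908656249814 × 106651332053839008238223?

186

20160455597554908656249814 × 106651332053839008238223 = 2150139444291505886330460509251673990762311440522
Sum of its 49 digits: 186.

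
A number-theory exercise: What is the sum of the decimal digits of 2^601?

2^601 = 8299031137761985917024815727382322302024892464484873799991314659381305622825816292799414097894207588576395773222601578364790302150823550615773749668227927374122363606803019047370752
Sum of its 181 digits: 821.

821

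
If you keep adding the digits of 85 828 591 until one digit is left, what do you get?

8+5+8+2+8+5+9+1 = 46
4+6 = 10
1+0 = 1

1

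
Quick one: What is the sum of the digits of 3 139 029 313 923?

3+1+3+9+0+2+9+3+1+3+9+2+3 = 48

48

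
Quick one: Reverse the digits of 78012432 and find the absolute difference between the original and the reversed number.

54591345

Reverse of 78012432 is 23421087.
|78012432 − 23421087| = 54591345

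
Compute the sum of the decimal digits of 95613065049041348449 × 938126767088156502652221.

219

95613065049041348449 × 938126767088156502652221 = 89697175605846770092363627014977762724755229
Sum of its 44 digits: 219.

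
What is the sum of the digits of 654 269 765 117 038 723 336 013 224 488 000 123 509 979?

171

6+5+4+2+6+9+7+6+5+1+1+7+0+3+8+7+2+3+3+3+6+0+1+3+2+2+4+4+8+8+0+0+0+1+2+3+5+0+9+9+7+9 = 171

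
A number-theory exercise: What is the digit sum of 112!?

765

112! = 197450685722107402353682037275992488341277868034975337796656295094902858969771811440894224355027779366597957338237853638272334919686385621811850780464277094400000000000000000000000000
Sum of its 183 digits: 765.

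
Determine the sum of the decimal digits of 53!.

53! = 4274883284060025564298013753389399649690343788366813724672000000000000
Sum of its 70 digits: 279.

279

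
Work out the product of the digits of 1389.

1×3×8×9 = 216

216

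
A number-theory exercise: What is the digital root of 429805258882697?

4+2+9+8+0+5+2+5+8+8+8+2+6+9+7 = 83
8+3 = 11
1+1 = 2
(Equivalently, 429805258882697 mod 9 = 2.)

2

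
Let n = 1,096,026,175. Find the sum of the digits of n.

37

1+0+9+6+0+2+6+1+7+5 = 37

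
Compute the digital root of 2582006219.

8

2+5+8+2+0+0+6+2+1+9 = 35
3+5 = 8
(Equivalently, 2582006219 mod 9 = 8.)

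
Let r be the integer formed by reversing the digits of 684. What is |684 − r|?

198

Reverse of 684 is 486.
|684 − 486| = 198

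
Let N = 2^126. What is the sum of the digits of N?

172

2^126 = 85070591730234615865843651857942052864
Sum of its 38 digits: 172.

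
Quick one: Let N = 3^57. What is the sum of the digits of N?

3^57 = 1570042899082081611640534563
Sum of its 28 digits: 108.

108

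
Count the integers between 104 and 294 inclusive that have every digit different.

The integers in [104, 294] that have every digit different: 104, 105, 106, 107, 108, 109, …, 293, 294.
138 qualify.

138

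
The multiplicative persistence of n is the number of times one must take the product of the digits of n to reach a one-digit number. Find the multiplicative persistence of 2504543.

1

2504543 → 0 (1 step)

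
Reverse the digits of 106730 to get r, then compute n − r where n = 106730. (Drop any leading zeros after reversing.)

Reverse of 106730 is 37601.
106730 − 37601 = 69129

69129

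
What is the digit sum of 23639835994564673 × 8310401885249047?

155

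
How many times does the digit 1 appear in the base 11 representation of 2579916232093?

1

2579916232093 in base 11 is 905155500292.
The digit 1 appears 1 time.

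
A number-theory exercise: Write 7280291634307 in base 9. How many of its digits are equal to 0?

1

7280291634307 in base 9 is 27688631107837.
The digit 0 appears 1 time.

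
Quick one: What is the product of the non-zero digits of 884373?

8×8×4×3×7×3 = 16128

16128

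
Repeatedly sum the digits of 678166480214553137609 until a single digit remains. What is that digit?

2

6+7+8+1+6+6+4+8+0+2+1+4+5+5+3+1+3+7+6+0+9 = 92
9+2 = 11
1+1 = 2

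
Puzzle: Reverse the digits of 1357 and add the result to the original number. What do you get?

8888

Reverse of 1357 is 7531.
1357 + 7531 = 8888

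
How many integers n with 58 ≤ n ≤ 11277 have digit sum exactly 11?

434

The integers in [58, 11277] that have digit sum exactly 11: 65, 74, 83, 92, 119, 128, …, 11261, 11270.
434 qualify.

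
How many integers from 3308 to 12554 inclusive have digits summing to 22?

526

The integers in [3308, 12554] that have digits summing to 22: 3379, 3388, 3397, 3469, 3478, 3487, …, 12487, 12496.
526 qualify.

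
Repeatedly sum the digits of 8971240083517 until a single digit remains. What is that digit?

8+9+7+1+2+4+0+0+8+3+5+1+7 = 55
5+5 = 10
1+0 = 1
(Equivalently, 8971240083517 mod 9 = 1.)

1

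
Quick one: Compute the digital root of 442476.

9

4+4+2+4+7+6 = 27
2+7 = 9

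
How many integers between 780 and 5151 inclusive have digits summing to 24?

109

The integers in [780, 5151] that have digits summing to 24: 789, 798, 879, 888, 897, 969, …, 4983, 4992.
109 qualify.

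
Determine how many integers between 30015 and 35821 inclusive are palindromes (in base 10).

57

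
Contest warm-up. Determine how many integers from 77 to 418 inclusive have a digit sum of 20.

3

The integers in [77, 418] that have a digit sum of 20: 299, 389, 398.
3 qualify.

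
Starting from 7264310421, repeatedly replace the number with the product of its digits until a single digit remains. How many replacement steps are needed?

7264310421 → 0 (1 step)

1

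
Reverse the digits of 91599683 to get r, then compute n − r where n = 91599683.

Reverse of 91599683 is 38699519.
91599683 − 38699519 = 52900164

52900164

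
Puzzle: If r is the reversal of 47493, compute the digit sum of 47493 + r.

Reversal of 47493 is 39474; 47493 + 39474 = 86967.
Digit sum of 86967: 8+6+9+6+7 = 36.

36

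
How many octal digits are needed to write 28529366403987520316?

22

28529366403987520316 in base 8 is 3057545271334050735474, which has 22 digits.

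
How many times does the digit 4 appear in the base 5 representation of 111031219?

5

111031219 in base 5 is 211410444334.
The digit 4 appears 5 times.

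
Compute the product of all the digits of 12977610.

1×2×9×7×7×6×1×0 = 0

0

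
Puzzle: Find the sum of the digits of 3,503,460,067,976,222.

3+5+0+3+4+6+0+0+6+7+9+7+6+2+2+2 = 62

62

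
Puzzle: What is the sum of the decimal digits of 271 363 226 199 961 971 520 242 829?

118

2+7+1+3+6+3+2+2+6+1+9+9+9+6+1+9+7+1+5+2+0+2+4+2+8+2+9 = 118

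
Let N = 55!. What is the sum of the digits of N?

279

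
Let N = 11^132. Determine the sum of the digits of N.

11^132 = 290960772357257879876883248608621202372989586780563261379063005175582549907087372177167528359950211681310311195818109429451544229324975921
Sum of its 138 digits: 631.

631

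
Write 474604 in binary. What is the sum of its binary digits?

474604 in base 2 is 1110011110111101100.
Digit sum: 1+1+1+0+0+1+1+1+1+0+1+1+1+1+0+1+1+0+0 = 13.

13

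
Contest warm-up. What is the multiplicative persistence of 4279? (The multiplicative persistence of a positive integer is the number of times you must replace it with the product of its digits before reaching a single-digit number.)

4279 → 504 → 0 (2 steps)

2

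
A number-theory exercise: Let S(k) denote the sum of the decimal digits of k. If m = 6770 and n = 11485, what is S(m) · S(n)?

380

S(6770) = 6+7+7+0 = 20.
S(11485) = 1+1+4+8+5 = 19.
20 · 19 = 380.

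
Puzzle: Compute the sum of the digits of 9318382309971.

63

9+3+1+8+3+8+2+3+0+9+9+7+1 = 63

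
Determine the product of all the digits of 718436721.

7×1×8×4×3×6×7×2×1 = 56448

56448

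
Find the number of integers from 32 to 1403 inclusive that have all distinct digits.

879

The integers in [32, 1403] that have all distinct digits: 32, 34, 35, 36, 37, 38, …, 1402, 1403.
879 qualify.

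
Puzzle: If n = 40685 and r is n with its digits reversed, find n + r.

99289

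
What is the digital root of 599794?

7

5+9+9+7+9+4 = 43
4+3 = 7
(Equivalently, 599794 mod 9 = 7.)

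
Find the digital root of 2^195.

8

The digital root of n equals n mod 9 (or 9 when 9 | n), so we need 2^195 mod 9.
2^195 ≡ 8 (mod 9), so the digital root is 8.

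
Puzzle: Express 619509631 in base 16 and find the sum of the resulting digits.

76

619509631 in base 16 is 24ECF77F.
Digit sum: 2+4+14+12+15+7+7+15 = 76.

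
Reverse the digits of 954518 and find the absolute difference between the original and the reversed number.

139059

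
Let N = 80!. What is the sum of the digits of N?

80! = 71569457046263802294811533723186532165584657342365752577109445058227039255480148842668944867280814080000000000000000000
Sum of its 119 digits: 450.

450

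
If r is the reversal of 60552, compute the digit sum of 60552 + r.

27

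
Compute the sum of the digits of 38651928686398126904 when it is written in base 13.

38651928686398126904 in base 13 is 461189532644A7A48C.
Digit sum: 4+6+1+1+8+9+5+3+2+6+4+4+10+7+10+4+8+12 = 104.

104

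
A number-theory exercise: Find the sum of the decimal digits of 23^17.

92

23^17 = 141050039560662968926103
Sum of its 24 digits: 92.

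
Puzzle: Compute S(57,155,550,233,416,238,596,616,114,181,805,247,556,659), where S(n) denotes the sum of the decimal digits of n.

5+7+1+5+5+5+5+0+2+3+3+4+1+6+2+3+8+5+9+6+6+1+6+1+1+4+1+8+1+8+0+5+2+4+7+5+5+6+6+5+9 = 176

176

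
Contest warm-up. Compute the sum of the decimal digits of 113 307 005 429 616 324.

57

1+1+3+3+0+7+0+0+5+4+2+9+6+1+6+3+2+4 = 57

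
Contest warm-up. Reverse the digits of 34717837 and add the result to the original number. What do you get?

108589580

Reverse of 34717837 is 73871743.
34717837 + 73871743 = 108589580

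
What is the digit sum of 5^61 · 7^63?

5^61 · 7^63 = 755695411775286477885527728291056252570468210622829058169258598098849688540212810039520263671875
Sum of its 96 digits: 455.

455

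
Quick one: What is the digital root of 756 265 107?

3

7+5+6+2+6+5+1+0+7 = 39
3+9 = 12
1+2 = 3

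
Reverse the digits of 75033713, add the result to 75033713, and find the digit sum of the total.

Reversal of 75033713 is 31733057; 75033713 + 31733057 = 106766770.
Digit sum of 106766770: 1+0+6+7+6+6+7+7+0 = 40.

40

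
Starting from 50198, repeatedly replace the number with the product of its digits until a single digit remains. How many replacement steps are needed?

50198 → 0 (1 step)

1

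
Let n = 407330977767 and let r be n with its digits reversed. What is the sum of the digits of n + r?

30

Reversal of 407330977767 is 767779033704; 407330977767 + 767779033704 = 1175110011471.
Digit sum of 1175110011471: 1+1+7+5+1+1+0+0+1+1+4+7+1 = 30.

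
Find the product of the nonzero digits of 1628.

96

1×6×2×8 = 96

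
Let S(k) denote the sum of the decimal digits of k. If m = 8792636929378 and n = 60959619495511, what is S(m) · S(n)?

S(8792636929378) = 8+7+9+2+6+3+6+9+2+9+3+7+8 = 79.
S(60959619495511) = 6+0+9+5+9+6+1+9+4+9+5+5+1+1 = 70.
79 · 70 = 5530.

5530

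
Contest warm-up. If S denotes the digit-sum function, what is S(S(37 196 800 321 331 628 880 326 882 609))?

6

First digit sum: 123.
1+2+3 = 6.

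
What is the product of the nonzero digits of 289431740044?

2×8×9×4×3×1×7×4×4×4 = 774144

774144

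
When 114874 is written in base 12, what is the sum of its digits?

34

114874 in base 12 is 5658A.
Digit sum: 5+6+5+8+10 = 34.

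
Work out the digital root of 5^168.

The digital root of n equals n mod 9 (or 9 when 9 | n), so we need 5^168 mod 9.
5^168 ≡ 1 (mod 9), so the digital root is 1.

1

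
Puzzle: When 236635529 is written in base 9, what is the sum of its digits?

41

236635529 in base 9 is 544238825.
Digit sum: 5+4+4+2+3+8+8+2+5 = 41.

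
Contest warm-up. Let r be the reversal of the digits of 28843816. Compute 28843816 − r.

Reverse of 28843816 is 61834882.
28843816 − 61834882 = -32991066

-32991066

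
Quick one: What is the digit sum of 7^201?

757

7^201 = 73232868039200500225132297282717695618734319851191635619650980588245880371969835762420678304365548352051456737767824199218442262405785138317055279871378715742462192840007
Sum of its 170 digits: 757.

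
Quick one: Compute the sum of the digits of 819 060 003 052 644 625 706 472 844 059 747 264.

147

8+1+9+0+6+0+0+0+3+0+5+2+6+4+4+6+2+5+7+0+6+4+7+2+8+4+4+0+5+9+7+4+7+2+6+4 = 147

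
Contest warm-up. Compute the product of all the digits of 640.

6×4×0 = 0

0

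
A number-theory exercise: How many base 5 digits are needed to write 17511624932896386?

24

17511624932896386 in base 5 is 121330240430330310141021, which has 24 digits.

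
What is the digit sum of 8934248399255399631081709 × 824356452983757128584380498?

201

8934248399255399631081709 × 824356452983757128584380498 = 7365005320485991233031716361714242844772297384111082
Sum of its 52 digits: 201.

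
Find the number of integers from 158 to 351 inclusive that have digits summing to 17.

The integers in [158, 351] that have digits summing to 17: 179, 188, 197, 269, 278, 287, 296.
7 qualify.

7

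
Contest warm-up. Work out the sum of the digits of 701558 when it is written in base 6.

701558 in base 6 is 23011542.
Digit sum: 2+3+0+1+1+5+4+2 = 18.

18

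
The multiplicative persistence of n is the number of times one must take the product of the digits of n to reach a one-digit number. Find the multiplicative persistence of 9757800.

9757800 → 0 (1 step)

1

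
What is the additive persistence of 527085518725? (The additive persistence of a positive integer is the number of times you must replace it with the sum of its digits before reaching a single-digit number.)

527085518725 → 55 → 10 → 1 (3 steps)

3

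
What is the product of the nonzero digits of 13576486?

1×3×5×7×6×4×8×6 = 120960

120960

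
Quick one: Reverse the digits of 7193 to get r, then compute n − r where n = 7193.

3276

Reverse of 7193 is 3917.
7193 − 3917 = 3276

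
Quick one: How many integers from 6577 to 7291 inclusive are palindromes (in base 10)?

7

The integers in [6577, 7291] that are palindromes (in base 10): 6666, 6776, 6886, 6996, 7007, 7117, 7227.
7 qualify.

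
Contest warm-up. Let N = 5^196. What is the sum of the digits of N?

643

5^196 = 99568244445778267314305024860481987849444034699538674129617865836635181344566135058943117170011417871311465432881959713995456695556640625
Sum of its 137 digits: 643.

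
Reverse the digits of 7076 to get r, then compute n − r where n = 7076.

369

Reverse of 7076 is 6707.
7076 − 6707 = 369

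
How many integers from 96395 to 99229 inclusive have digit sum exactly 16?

The integers in [96395, 99229] that have digit sum exactly 16: 97000.
1 qualifies.

1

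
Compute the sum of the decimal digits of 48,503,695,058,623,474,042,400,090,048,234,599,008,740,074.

4+8+5+0+3+6+9+5+0+5+8+6+2+3+4+7+4+0+4+2+4+0+0+0+9+0+0+4+8+2+3+4+5+9+9+0+0+8+7+4+0+0+7+4 = 172

172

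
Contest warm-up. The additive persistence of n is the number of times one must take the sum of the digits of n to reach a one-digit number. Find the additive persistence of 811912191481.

3

811912191481 → 46 → 10 → 1 (3 steps)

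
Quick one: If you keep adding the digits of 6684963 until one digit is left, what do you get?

6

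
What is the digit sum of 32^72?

532

32^72 = 2348542582773833227889480596789337027375682548908319870707290971532209025114608443463698998384768703031934976
Sum of its 109 digits: 532.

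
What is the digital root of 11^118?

7

The digital root of n equals n mod 9 (or 9 when 9 | n), so we need 11^118 mod 9.
11^118 ≡ 7 (mod 9), so the digital root is 7.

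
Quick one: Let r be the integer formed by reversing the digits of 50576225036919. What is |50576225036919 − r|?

41386827230586

Reverse of 50576225036919 is 91963052267505.
|50576225036919 − 91963052267505| = 41386827230586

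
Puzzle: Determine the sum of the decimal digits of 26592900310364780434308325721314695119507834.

173

2+6+5+9+2+9+0+0+3+1+0+3+6+4+7+8+0+4+3+4+3+0+8+3+2+5+7+2+1+3+1+4+6+9+5+1+1+9+5+0+7+8+3+4 = 173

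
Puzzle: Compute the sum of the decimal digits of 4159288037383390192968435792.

4+1+5+9+2+8+8+0+3+7+3+8+3+3+9+0+1+9+2+9+6+8+4+3+5+7+9+2 = 138

138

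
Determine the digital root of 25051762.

1

2+5+0+5+1+7+6+2 = 28
2+8 = 10
1+0 = 1
(Equivalently, 25051762 mod 9 = 1.)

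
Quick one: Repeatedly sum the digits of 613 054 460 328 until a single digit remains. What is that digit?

6+1+3+0+5+4+4+6+0+3+2+8 = 42
4+2 = 6
(Equivalently, 613 054 460 328 mod 9 = 6.)

6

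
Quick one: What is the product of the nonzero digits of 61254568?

57600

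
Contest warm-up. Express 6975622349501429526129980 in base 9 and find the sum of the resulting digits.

108

6975622349501429526129980 in base 9 is 106404426837117481455365508.
Digit sum: 1+0+6+4+0+4+4+2+6+8+3+7+1+1+7+4+8+1+4+5+5+3+6+5+5+0+8 = 108.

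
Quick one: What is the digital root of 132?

6

1+3+2 = 6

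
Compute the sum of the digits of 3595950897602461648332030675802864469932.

187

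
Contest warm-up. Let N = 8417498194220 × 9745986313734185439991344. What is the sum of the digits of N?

150

8417498194220 × 9745986313734185439991344 = 82036822196750340326209754292430831680
Sum of its 38 digits: 150.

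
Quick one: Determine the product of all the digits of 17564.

840

1×7×5×6×4 = 840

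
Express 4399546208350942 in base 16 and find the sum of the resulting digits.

4399546208350942 in base 16 is FA15D2CEBF2DE.
Digit sum: 15+10+1+5+13+2+12+14+11+15+2+13+14 = 127.

127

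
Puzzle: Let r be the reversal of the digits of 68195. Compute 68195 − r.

Reverse of 68195 is 59186.
68195 − 59186 = 9009

9009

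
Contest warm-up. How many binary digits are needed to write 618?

618 in base 2 is 1001101010, which has 10 digits.

10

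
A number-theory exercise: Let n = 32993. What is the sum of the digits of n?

26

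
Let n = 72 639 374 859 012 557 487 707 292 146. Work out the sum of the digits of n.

140

7+2+6+3+9+3+7+4+8+5+9+0+1+2+5+5+7+4+8+7+7+0+7+2+9+2+1+4+6 = 140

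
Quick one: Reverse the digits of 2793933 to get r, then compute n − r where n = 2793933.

Reverse of 2793933 is 3393972.
2793933 − 3393972 = -600039

-600039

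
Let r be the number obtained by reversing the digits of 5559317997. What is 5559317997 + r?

13556457552

Reverse of 5559317997 is 7997139555.
5559317997 + 7997139555 = 13556457552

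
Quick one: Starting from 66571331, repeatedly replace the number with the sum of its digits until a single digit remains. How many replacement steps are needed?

66571331 → 32 → 5 (2 steps)

2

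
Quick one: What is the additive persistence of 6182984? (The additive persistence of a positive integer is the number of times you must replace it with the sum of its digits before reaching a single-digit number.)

3

6182984 → 38 → 11 → 2 (3 steps)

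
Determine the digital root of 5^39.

The digital root of n equals n mod 9 (or 9 when 9 | n), so we need 5^39 mod 9.
5^39 ≡ 8 (mod 9), so the digital root is 8.

8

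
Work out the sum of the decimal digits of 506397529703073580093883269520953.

5+0+6+3+9+7+5+2+9+7+0+3+0+7+3+5+8+0+0+9+3+8+8+3+2+6+9+5+2+0+9+5+3 = 151

151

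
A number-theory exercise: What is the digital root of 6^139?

The digital root of n equals n mod 9 (or 9 when 9 | n), so we need 6^139 mod 9.
6^139 ≡ 0 (mod 9), so the digital root is 9.

9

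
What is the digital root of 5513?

5+5+1+3 = 14
1+4 = 5
(Equivalently, 5513 mod 9 = 5.)

5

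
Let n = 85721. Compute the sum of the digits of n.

23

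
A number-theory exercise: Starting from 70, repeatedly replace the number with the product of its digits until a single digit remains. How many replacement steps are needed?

1

70 → 0 (1 step)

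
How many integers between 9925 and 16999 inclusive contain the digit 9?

1972

The integers in [9925, 16999] that contain the digit 9: 9925, 9926, 9927, 9928, 9929, 9930, …, 16998, 16999.
1972 qualify.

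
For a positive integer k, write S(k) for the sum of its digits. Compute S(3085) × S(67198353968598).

1392

S(3085) = 3+0+8+5 = 16.
S(67198353968598) = 6+7+1+9+8+3+5+3+9+6+8+5+9+8 = 87.
16 · 87 = 1392.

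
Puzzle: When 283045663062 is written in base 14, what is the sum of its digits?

84

283045663062 in base 14 is D9B154BBB8.
Digit sum: 13+9+11+1+5+4+11+11+11+8 = 84.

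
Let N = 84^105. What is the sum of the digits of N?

891

84^105 = 11202760114613228174094989252290606527982463023757703639820226035023152976505660858992950651306002992063857464474845761586563079624235544916321137922017356663245001561818796578977278377508191269944295424
Sum of its 203 digits: 891.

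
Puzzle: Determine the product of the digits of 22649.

2×2×6×4×9 = 864

864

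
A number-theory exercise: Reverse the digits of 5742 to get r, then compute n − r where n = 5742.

3267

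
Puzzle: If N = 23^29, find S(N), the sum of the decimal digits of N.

173

23^29 = 3091058643093537522799545838540043339063
Sum of its 40 digits: 173.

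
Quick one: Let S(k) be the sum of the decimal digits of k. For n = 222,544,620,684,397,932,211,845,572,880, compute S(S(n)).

First digit sum: 129.
1+2+9 = 12.

12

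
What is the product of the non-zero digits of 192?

18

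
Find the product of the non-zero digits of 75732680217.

7×5×7×3×2×6×8×2×1×7 = 987840

987840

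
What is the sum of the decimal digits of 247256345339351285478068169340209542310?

2+4+7+2+5+6+3+4+5+3+3+9+3+5+1+2+8+5+4+7+8+0+6+8+1+6+9+3+4+0+2+0+9+5+4+2+3+1+0 = 159

159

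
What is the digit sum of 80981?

26

8+0+9+8+1 = 26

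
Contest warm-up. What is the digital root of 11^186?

1

The digital root of n equals n mod 9 (or 9 when 9 | n), so we need 11^186 mod 9.
11^186 ≡ 1 (mod 9), so the digital root is 1.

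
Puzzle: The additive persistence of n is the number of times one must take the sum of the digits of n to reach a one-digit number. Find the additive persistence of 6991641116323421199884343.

2

6991641116323421199884343 → 108 → 9 (2 steps)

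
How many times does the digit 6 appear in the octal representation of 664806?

1

664806 in base 8 is 2422346.
The digit 6 appears 1 time.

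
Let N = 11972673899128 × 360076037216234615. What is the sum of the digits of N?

125

11972673899128 × 360076037216234615 = 4311072972480254526834491915720
Sum of its 31 digits: 125.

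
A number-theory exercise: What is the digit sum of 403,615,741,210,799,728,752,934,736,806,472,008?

157

4+0+3+6+1+5+7+4+1+2+1+0+7+9+9+7+2+8+7+5+2+9+3+4+7+3+6+8+0+6+4+7+2+0+0+8 = 157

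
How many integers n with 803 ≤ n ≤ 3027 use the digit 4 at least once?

583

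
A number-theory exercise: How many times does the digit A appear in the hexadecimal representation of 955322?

1

955322 in base 16 is E93BA.
The digit A appears 1 time.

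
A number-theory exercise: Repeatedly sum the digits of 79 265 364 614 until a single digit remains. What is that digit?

8

7+9+2+6+5+3+6+4+6+1+4 = 53
5+3 = 8
(Equivalently, 79 265 364 614 mod 9 = 8.)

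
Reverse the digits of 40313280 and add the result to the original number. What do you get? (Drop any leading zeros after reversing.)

48544584

Reverse of 40313280 is 8231304.
40313280 + 8231304 = 48544584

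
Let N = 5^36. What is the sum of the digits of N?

109

5^36 = 14551915228366851806640625
Sum of its 26 digits: 109.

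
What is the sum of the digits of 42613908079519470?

4+2+6+1+3+9+0+8+0+7+9+5+1+9+4+7+0 = 75

75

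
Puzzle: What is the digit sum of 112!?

112! = 197450685722107402353682037275992488341277868034975337796656295094902858969771811440894224355027779366597957338237853638272334919686385621811850780464277094400000000000000000000000000
Sum of its 183 digits: 765.

765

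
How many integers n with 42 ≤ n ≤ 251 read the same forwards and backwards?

21

The integers in [42, 251] that read the same forwards and backwards: 44, 55, 66, 77, 88, 99, …, 232, 242.
21 qualify.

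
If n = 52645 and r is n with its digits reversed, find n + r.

107270

Reverse of 52645 is 54625.
52645 + 54625 = 107270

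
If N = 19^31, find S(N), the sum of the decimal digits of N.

199

19^31 = 4378865740046709085864680868712732574619
Sum of its 40 digits: 199.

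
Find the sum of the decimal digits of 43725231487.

4+3+7+2+5+2+3+1+4+8+7 = 46

46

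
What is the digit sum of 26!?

26! = 403291461126605635584000000
Sum of its 27 digits: 81.

81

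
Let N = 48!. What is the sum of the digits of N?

48! = 12413915592536072670862289047373375038521486354677760000000000
Sum of its 62 digits: 234.

234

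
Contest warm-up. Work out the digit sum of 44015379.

4+4+0+1+5+3+7+9 = 33

33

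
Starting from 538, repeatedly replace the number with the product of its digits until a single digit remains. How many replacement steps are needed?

538 → 120 → 0 (2 steps)

2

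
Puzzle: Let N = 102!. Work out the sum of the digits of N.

102! = 961446671503512660926865558697259548455355905059659464369444714048531715130254590603314961882364451384985595980362059157503710042865532928000000000000000000000000
Sum of its 162 digits: 630.

630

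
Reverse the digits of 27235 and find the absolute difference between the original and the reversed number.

26037

Reverse of 27235 is 53272.
|27235 − 53272| = 26037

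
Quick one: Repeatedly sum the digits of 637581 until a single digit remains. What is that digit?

3

6+3+7+5+8+1 = 30
3+0 = 3
(Equivalently, 637581 mod 9 = 3.)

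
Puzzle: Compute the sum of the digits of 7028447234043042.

54

7+0+2+8+4+4+7+2+3+4+0+4+3+0+4+2 = 54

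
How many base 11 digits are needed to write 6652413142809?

13

6652413142809 in base 11 is 21352AA8779A5, which has 13 digits.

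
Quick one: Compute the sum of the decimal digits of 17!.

17! = 355687428096000
Sum of its 15 digits: 63.

63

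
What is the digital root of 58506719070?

5+8+5+0+6+7+1+9+0+7+0 = 48
4+8 = 12
1+2 = 3

3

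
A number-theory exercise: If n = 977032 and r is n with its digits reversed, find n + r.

Reverse of 977032 is 230779.
977032 + 230779 = 1207811

1207811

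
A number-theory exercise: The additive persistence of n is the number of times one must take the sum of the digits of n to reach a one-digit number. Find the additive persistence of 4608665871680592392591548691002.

3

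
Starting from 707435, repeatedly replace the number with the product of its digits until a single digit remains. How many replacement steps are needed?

1

707435 → 0 (1 step)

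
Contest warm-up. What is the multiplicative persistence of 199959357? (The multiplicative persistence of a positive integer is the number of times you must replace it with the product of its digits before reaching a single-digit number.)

3

199959357 → 3444525 → 9600 → 0 (3 steps)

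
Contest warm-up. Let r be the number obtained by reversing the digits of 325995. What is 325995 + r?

Reverse of 325995 is 599523.
325995 + 599523 = 925518

925518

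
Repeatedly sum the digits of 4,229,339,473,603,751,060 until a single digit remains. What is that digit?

2

4+2+2+9+3+3+9+4+7+3+6+0+3+7+5+1+0+6+0 = 74
7+4 = 11
1+1 = 2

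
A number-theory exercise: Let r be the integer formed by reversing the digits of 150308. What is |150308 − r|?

652743

Reverse of 150308 is 803051.
|150308 − 803051| = 652743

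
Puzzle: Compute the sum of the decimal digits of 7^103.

331

7^103 = 1109425442801291991031214184801374366124020697224286512520326098667350170655466324580343
Sum of its 88 digits: 331.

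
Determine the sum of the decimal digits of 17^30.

17^30 = 8193465725814765556554001028792218849
Sum of its 37 digits: 172.

172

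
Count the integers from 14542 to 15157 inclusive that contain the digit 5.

The integers in [14542, 15157] that contain the digit 5: 14542, 14543, 14544, 14545, 14546, 14547, …, 15156, 15157.
292 qualify.

292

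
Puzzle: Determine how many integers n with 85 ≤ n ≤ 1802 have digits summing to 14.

136

The integers in [85, 1802] that have digits summing to 14: 86, 95, 149, 158, 167, 176, …, 1751, 1760.
136 qualify.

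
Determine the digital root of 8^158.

1

The digital root of n equals n mod 9 (or 9 when 9 | n), so we need 8^158 mod 9.
8^158 ≡ 1 (mod 9), so the digital root is 1.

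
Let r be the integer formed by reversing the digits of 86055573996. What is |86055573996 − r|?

16118018928

Reverse of 86055573996 is 69937555068.
|86055573996 − 69937555068| = 16118018928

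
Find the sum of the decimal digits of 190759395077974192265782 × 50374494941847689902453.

220

190759395077974192265782 × 50374494941847689902453 = 9609408182465336061826837917779494210629763246
Sum of its 46 digits: 220.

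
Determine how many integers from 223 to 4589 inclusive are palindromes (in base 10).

The integers in [223, 4589] that are palindromes (in base 10): 232, 242, 252, 262, 272, 282, …, 4444, 4554.
113 qualify.

113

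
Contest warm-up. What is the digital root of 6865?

7

6+8+6+5 = 25
2+5 = 7
(Equivalently, 6865 mod 9 = 7.)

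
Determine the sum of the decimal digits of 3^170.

3^170 = 1290070078170102666248196035845070394933441741644993085810116441344597492642263849
Sum of its 82 digits: 342.

342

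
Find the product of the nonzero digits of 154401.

1×5×4×4×1 = 80

80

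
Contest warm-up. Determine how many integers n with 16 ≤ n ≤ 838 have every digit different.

611

The integers in [16, 838] that have every digit different: 16, 17, 18, 19, 20, 21, …, 836, 837.
611 qualify.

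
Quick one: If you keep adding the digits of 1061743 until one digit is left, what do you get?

4

1+0+6+1+7+4+3 = 22
2+2 = 4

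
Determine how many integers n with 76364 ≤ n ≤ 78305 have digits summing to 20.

54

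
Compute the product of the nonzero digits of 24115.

40

2×4×1×1×5 = 40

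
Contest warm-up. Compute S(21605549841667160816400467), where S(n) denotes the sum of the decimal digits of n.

107

2+1+6+0+5+5+4+9+8+4+1+6+6+7+1+6+0+8+1+6+4+0+0+4+6+7 = 107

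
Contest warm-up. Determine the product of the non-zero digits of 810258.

8×1×2×5×8 = 640

640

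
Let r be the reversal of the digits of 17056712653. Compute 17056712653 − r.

-18565052418

Reverse of 17056712653 is 35621765071.
17056712653 − 35621765071 = -18565052418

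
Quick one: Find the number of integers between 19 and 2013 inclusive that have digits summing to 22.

The integers in [19, 2013] that have digits summing to 22: 499, 589, 598, 679, 688, 697, …, 1984, 1993.
49 qualify.

49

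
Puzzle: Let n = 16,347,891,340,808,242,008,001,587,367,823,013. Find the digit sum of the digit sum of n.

6

First digit sum: 132.
1+3+2 = 6.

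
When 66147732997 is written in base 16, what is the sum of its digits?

66147732997 in base 16 is F66B64E05.
Digit sum: 15+6+6+11+6+4+14+0+5 = 67.

67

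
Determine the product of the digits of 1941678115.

60480

1×9×4×1×6×7×8×1×1×5 = 60480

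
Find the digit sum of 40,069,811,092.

4+0+0+6+9+8+1+1+0+9+2 = 40

40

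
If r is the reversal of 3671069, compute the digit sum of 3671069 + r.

28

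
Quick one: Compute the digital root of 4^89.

The digital root of n equals n mod 9 (or 9 when 9 | n), so we need 4^89 mod 9.
4^89 ≡ 7 (mod 9), so the digital root is 7.

7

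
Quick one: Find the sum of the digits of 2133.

2+1+3+3 = 9

9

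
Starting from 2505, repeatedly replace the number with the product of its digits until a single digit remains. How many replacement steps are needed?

2505 → 0 (1 step)

1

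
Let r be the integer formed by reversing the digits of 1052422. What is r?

2242501

Reversing 1052422 gives 2242501.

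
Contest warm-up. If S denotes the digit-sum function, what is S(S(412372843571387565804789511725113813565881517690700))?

7

First digit sum: 223.
2+2+3 = 7.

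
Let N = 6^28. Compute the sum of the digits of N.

90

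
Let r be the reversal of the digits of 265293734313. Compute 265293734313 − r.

Reverse of 265293734313 is 313437392562.
265293734313 − 313437392562 = -48143658249

-48143658249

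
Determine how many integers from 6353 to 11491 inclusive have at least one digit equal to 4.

1452

The integers in [6353, 11491] that have at least one digit equal to 4: 6354, 6364, 6374, 6384, 6394, 6400, …, 11490, 11491.
1452 qualify.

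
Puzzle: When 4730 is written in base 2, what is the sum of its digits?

7

4730 in base 2 is 1001001111010.
Digit sum: 1+0+0+1+0+0+1+1+1+1+0+1+0 = 7.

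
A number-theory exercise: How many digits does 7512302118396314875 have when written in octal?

7512302118396314875 in base 8 is 641010357461433242373, which has 21 digits.

21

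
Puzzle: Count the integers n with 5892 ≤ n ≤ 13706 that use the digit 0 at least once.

The integers in [5892, 13706] that use the digit 0 at least once: 5900, 5901, 5902, 5903, 5904, 5905, …, 13705, 13706.
2866 qualify.

2866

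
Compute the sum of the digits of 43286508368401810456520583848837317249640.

4+3+2+8+6+5+0+8+3+6+8+4+0+1+8+1+0+4+5+6+5+2+0+5+8+3+8+4+8+8+3+7+3+1+7+2+4+9+6+4+0 = 179

179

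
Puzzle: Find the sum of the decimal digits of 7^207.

820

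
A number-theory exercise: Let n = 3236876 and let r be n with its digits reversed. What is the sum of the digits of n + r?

Reversal of 3236876 is 6786323; 3236876 + 6786323 = 10023199.
Digit sum of 10023199: 1+0+0+2+3+1+9+9 = 25.

25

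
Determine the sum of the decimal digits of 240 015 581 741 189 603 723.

77

2+4+0+0+1+5+5+8+1+7+4+1+1+8+9+6+0+3+7+2+3 = 77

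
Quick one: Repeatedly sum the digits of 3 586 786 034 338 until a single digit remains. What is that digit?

1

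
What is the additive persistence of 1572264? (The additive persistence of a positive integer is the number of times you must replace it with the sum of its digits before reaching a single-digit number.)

2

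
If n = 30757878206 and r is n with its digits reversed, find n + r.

91045753909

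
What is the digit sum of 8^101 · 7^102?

8^101 · 7^102 = 2582788045768056433577707593093442237668212922994152250291917785055230749570789664046511623798113060943521984344849707071736230685218568677039991229868829115437236519493951291392
Sum of its 178 digits: 827.

827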